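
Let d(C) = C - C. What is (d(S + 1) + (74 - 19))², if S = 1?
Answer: 3025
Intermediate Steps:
d(C) = 0
(d(S + 1) + (74 - 19))² = (0 + (74 - 19))² = (0 + 55)² = 55² = 3025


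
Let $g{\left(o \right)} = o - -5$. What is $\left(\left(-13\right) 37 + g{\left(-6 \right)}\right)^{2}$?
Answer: $232324$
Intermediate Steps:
$g{\left(o \right)} = 5 + o$ ($g{\left(o \right)} = o + 5 = 5 + o$)
$\left(\left(-13\right) 37 + g{\left(-6 \right)}\right)^{2} = \left(\left(-13\right) 37 + \left(5 - 6\right)\right)^{2} = \left(-481 - 1\right)^{2} = \left(-482\right)^{2} = 232324$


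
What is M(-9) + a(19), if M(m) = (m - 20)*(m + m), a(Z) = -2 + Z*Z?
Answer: 881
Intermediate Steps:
a(Z) = -2 + Z²
M(m) = 2*m*(-20 + m) (M(m) = (-20 + m)*(2*m) = 2*m*(-20 + m))
M(-9) + a(19) = 2*(-9)*(-20 - 9) + (-2 + 19²) = 2*(-9)*(-29) + (-2 + 361) = 522 + 359 = 881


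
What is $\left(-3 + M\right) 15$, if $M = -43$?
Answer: $-690$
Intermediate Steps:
$\left(-3 + M\right) 15 = \left(-3 - 43\right) 15 = \left(-46\right) 15 = -690$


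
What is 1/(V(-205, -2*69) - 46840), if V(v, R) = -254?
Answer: -1/47094 ≈ -2.1234e-5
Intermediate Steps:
1/(V(-205, -2*69) - 46840) = 1/(-254 - 46840) = 1/(-47094) = -1/47094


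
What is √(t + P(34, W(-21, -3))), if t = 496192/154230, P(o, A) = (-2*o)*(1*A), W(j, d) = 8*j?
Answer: 16*√265447257990/77115 ≈ 106.90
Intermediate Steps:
P(o, A) = -2*A*o (P(o, A) = (-2*o)*A = -2*A*o)
t = 248096/77115 (t = 496192*(1/154230) = 248096/77115 ≈ 3.2172)
√(t + P(34, W(-21, -3))) = √(248096/77115 - 2*8*(-21)*34) = √(248096/77115 - 2*(-168)*34) = √(248096/77115 + 11424) = √(881209856/77115) = 16*√265447257990/77115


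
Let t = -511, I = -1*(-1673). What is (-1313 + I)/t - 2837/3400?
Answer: -2673707/1737400 ≈ -1.5389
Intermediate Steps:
I = 1673
(-1313 + I)/t - 2837/3400 = (-1313 + 1673)/(-511) - 2837/3400 = 360*(-1/511) - 2837*1/3400 = -360/511 - 2837/3400 = -2673707/1737400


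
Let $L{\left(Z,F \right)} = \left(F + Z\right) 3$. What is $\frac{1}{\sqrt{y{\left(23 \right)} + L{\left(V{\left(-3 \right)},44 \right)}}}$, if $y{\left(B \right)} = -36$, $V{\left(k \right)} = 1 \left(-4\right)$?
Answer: $\frac{\sqrt{21}}{42} \approx 0.10911$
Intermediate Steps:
$V{\left(k \right)} = -4$
$L{\left(Z,F \right)} = 3 F + 3 Z$
$\frac{1}{\sqrt{y{\left(23 \right)} + L{\left(V{\left(-3 \right)},44 \right)}}} = \frac{1}{\sqrt{-36 + \left(3 \cdot 44 + 3 \left(-4\right)\right)}} = \frac{1}{\sqrt{-36 + \left(132 - 12\right)}} = \frac{1}{\sqrt{-36 + 120}} = \frac{1}{\sqrt{84}} = \frac{1}{2 \sqrt{21}} = \frac{\sqrt{21}}{42}$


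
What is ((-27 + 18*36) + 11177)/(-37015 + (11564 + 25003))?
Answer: -5899/224 ≈ -26.335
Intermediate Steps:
((-27 + 18*36) + 11177)/(-37015 + (11564 + 25003)) = ((-27 + 648) + 11177)/(-37015 + 36567) = (621 + 11177)/(-448) = 11798*(-1/448) = -5899/224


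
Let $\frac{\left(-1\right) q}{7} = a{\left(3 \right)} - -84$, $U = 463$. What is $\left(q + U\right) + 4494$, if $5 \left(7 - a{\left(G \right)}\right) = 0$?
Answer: $4320$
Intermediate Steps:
$a{\left(G \right)} = 7$ ($a{\left(G \right)} = 7 - 0 = 7 + 0 = 7$)
$q = -637$ ($q = - 7 \left(7 - -84\right) = - 7 \left(7 + 84\right) = \left(-7\right) 91 = -637$)
$\left(q + U\right) + 4494 = \left(-637 + 463\right) + 4494 = -174 + 4494 = 4320$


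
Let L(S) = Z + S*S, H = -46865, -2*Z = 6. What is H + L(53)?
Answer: -44059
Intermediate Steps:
Z = -3 (Z = -½*6 = -3)
L(S) = -3 + S² (L(S) = -3 + S*S = -3 + S²)
H + L(53) = -46865 + (-3 + 53²) = -46865 + (-3 + 2809) = -46865 + 2806 = -44059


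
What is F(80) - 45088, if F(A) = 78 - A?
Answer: -45090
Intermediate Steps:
F(80) - 45088 = (78 - 1*80) - 45088 = (78 - 80) - 45088 = -2 - 45088 = -45090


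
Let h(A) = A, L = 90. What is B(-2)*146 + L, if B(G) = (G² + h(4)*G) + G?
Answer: -786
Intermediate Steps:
B(G) = G² + 5*G (B(G) = (G² + 4*G) + G = G² + 5*G)
B(-2)*146 + L = -2*(5 - 2)*146 + 90 = -2*3*146 + 90 = -6*146 + 90 = -876 + 90 = -786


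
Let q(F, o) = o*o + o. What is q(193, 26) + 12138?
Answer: 12840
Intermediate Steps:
q(F, o) = o + o² (q(F, o) = o² + o = o + o²)
q(193, 26) + 12138 = 26*(1 + 26) + 12138 = 26*27 + 12138 = 702 + 12138 = 12840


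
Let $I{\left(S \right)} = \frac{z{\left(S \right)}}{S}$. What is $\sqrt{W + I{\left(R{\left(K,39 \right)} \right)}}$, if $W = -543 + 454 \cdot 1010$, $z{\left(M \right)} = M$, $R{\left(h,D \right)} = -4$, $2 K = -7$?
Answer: $\sqrt{457998} \approx 676.76$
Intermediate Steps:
$K = - \frac{7}{2}$ ($K = \frac{1}{2} \left(-7\right) = - \frac{7}{2} \approx -3.5$)
$I{\left(S \right)} = 1$ ($I{\left(S \right)} = \frac{S}{S} = 1$)
$W = 457997$ ($W = -543 + 458540 = 457997$)
$\sqrt{W + I{\left(R{\left(K,39 \right)} \right)}} = \sqrt{457997 + 1} = \sqrt{457998}$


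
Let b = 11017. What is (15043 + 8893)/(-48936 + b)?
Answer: -23936/37919 ≈ -0.63124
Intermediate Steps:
(15043 + 8893)/(-48936 + b) = (15043 + 8893)/(-48936 + 11017) = 23936/(-37919) = 23936*(-1/37919) = -23936/37919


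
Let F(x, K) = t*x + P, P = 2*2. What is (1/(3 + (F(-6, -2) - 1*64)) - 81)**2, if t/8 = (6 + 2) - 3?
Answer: 578787364/88209 ≈ 6561.5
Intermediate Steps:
t = 40 (t = 8*((6 + 2) - 3) = 8*(8 - 3) = 8*5 = 40)
P = 4
F(x, K) = 4 + 40*x (F(x, K) = 40*x + 4 = 4 + 40*x)
(1/(3 + (F(-6, -2) - 1*64)) - 81)**2 = (1/(3 + ((4 + 40*(-6)) - 1*64)) - 81)**2 = (1/(3 + ((4 - 240) - 64)) - 81)**2 = (1/(3 + (-236 - 64)) - 81)**2 = (1/(3 - 300) - 81)**2 = (1/(-297) - 81)**2 = (-1/297 - 81)**2 = (-24058/297)**2 = 578787364/88209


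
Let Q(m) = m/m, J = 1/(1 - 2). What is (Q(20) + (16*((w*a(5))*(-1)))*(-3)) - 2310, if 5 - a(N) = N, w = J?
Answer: -2309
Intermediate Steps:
J = -1 (J = 1/(-1) = -1)
w = -1
a(N) = 5 - N
Q(m) = 1
(Q(20) + (16*((w*a(5))*(-1)))*(-3)) - 2310 = (1 + (16*(-(5 - 1*5)*(-1)))*(-3)) - 2310 = (1 + (16*(-(5 - 5)*(-1)))*(-3)) - 2310 = (1 + (16*(-1*0*(-1)))*(-3)) - 2310 = (1 + (16*(0*(-1)))*(-3)) - 2310 = (1 + (16*0)*(-3)) - 2310 = (1 + 0*(-3)) - 2310 = (1 + 0) - 2310 = 1 - 2310 = -2309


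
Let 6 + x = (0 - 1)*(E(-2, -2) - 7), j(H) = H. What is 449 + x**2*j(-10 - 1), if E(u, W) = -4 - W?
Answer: 350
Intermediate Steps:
x = 3 (x = -6 + (0 - 1)*((-4 - 1*(-2)) - 7) = -6 - ((-4 + 2) - 7) = -6 - (-2 - 7) = -6 - 1*(-9) = -6 + 9 = 3)
449 + x**2*j(-10 - 1) = 449 + 3**2*(-10 - 1) = 449 + 9*(-11) = 449 - 99 = 350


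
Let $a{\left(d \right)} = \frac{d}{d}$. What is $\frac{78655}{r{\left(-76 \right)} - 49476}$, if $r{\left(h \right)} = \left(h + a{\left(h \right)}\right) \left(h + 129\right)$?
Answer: $- \frac{78655}{53451} \approx -1.4715$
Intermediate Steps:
$a{\left(d \right)} = 1$
$r{\left(h \right)} = \left(1 + h\right) \left(129 + h\right)$ ($r{\left(h \right)} = \left(h + 1\right) \left(h + 129\right) = \left(1 + h\right) \left(129 + h\right)$)
$\frac{78655}{r{\left(-76 \right)} - 49476} = \frac{78655}{\left(129 + \left(-76\right)^{2} + 130 \left(-76\right)\right) - 49476} = \frac{78655}{\left(129 + 5776 - 9880\right) - 49476} = \frac{78655}{-3975 - 49476} = \frac{78655}{-53451} = 78655 \left(- \frac{1}{53451}\right) = - \frac{78655}{53451}$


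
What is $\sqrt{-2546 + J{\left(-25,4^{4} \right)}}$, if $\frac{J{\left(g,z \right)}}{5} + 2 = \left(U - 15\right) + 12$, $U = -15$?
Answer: $21 i \sqrt{6} \approx 51.439 i$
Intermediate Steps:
$J{\left(g,z \right)} = -100$ ($J{\left(g,z \right)} = -10 + 5 \left(\left(-15 - 15\right) + 12\right) = -10 + 5 \left(-30 + 12\right) = -10 + 5 \left(-18\right) = -10 - 90 = -100$)
$\sqrt{-2546 + J{\left(-25,4^{4} \right)}} = \sqrt{-2546 - 100} = \sqrt{-2646} = 21 i \sqrt{6}$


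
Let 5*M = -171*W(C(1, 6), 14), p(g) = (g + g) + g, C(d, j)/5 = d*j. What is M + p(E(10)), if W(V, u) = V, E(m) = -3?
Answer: -1035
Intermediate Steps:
C(d, j) = 5*d*j (C(d, j) = 5*(d*j) = 5*d*j)
p(g) = 3*g (p(g) = 2*g + g = 3*g)
M = -1026 (M = (-855*6)/5 = (-171*30)/5 = (⅕)*(-5130) = -1026)
M + p(E(10)) = -1026 + 3*(-3) = -1026 - 9 = -1035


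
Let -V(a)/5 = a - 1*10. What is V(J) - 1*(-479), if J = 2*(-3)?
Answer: 559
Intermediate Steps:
J = -6
V(a) = 50 - 5*a (V(a) = -5*(a - 1*10) = -5*(a - 10) = -5*(-10 + a) = 50 - 5*a)
V(J) - 1*(-479) = (50 - 5*(-6)) - 1*(-479) = (50 + 30) + 479 = 80 + 479 = 559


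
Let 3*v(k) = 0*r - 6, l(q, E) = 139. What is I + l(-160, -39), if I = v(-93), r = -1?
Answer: 137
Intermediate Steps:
v(k) = -2 (v(k) = (0*(-1) - 6)/3 = (0 - 6)/3 = (⅓)*(-6) = -2)
I = -2
I + l(-160, -39) = -2 + 139 = 137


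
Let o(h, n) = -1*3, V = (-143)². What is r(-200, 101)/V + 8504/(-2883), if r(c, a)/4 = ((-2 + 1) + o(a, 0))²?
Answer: -173713784/58954467 ≈ -2.9466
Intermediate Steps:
V = 20449
o(h, n) = -3
r(c, a) = 64 (r(c, a) = 4*((-2 + 1) - 3)² = 4*(-1 - 3)² = 4*(-4)² = 4*16 = 64)
r(-200, 101)/V + 8504/(-2883) = 64/20449 + 8504/(-2883) = 64*(1/20449) + 8504*(-1/2883) = 64/20449 - 8504/2883 = -173713784/58954467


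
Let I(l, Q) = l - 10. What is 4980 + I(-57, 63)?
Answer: 4913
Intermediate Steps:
I(l, Q) = -10 + l
4980 + I(-57, 63) = 4980 + (-10 - 57) = 4980 - 67 = 4913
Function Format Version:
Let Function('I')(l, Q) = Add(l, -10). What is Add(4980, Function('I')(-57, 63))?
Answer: 4913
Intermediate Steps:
Function('I')(l, Q) = Add(-10, l)
Add(4980, Function('I')(-57, 63)) = Add(4980, Add(-10, -57)) = Add(4980, -67) = 4913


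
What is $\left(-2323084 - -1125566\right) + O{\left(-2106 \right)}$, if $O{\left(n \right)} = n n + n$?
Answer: $3235612$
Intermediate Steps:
$O{\left(n \right)} = n + n^{2}$ ($O{\left(n \right)} = n^{2} + n = n + n^{2}$)
$\left(-2323084 - -1125566\right) + O{\left(-2106 \right)} = \left(-2323084 - -1125566\right) - 2106 \left(1 - 2106\right) = \left(-2323084 + 1125566\right) - -4433130 = -1197518 + 4433130 = 3235612$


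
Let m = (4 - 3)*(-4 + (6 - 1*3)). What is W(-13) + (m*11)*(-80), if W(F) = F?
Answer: 867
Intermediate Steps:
m = -1 (m = 1*(-4 + (6 - 3)) = 1*(-4 + 3) = 1*(-1) = -1)
W(-13) + (m*11)*(-80) = -13 - 1*11*(-80) = -13 - 11*(-80) = -13 + 880 = 867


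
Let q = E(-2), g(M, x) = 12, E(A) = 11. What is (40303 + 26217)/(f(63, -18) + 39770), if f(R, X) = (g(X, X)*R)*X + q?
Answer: 66520/26173 ≈ 2.5415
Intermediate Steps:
q = 11
f(R, X) = 11 + 12*R*X (f(R, X) = (12*R)*X + 11 = 12*R*X + 11 = 11 + 12*R*X)
(40303 + 26217)/(f(63, -18) + 39770) = (40303 + 26217)/((11 + 12*63*(-18)) + 39770) = 66520/((11 - 13608) + 39770) = 66520/(-13597 + 39770) = 66520/26173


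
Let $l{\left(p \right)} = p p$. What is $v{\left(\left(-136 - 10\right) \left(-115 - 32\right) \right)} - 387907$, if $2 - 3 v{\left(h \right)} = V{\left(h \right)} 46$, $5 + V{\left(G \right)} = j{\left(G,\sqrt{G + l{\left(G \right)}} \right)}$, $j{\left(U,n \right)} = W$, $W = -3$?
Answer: $- \frac{1163351}{3} \approx -3.8778 \cdot 10^{5}$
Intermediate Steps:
$l{\left(p \right)} = p^{2}$
$j{\left(U,n \right)} = -3$
$V{\left(G \right)} = -8$ ($V{\left(G \right)} = -5 - 3 = -8$)
$v{\left(h \right)} = \frac{370}{3}$ ($v{\left(h \right)} = \frac{2}{3} - \frac{\left(-8\right) 46}{3} = \frac{2}{3} - - \frac{368}{3} = \frac{2}{3} + \frac{368}{3} = \frac{370}{3}$)
$v{\left(\left(-136 - 10\right) \left(-115 - 32\right) \right)} - 387907 = \frac{370}{3} - 387907 = - \frac{1163351}{3}$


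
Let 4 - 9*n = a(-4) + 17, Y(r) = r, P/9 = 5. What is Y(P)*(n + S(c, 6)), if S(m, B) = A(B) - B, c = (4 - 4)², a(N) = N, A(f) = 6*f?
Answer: 1305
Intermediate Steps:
P = 45 (P = 9*5 = 45)
c = 0 (c = 0² = 0)
S(m, B) = 5*B (S(m, B) = 6*B - B = 5*B)
n = -1 (n = 4/9 - (-4 + 17)/9 = 4/9 - ⅑*13 = 4/9 - 13/9 = -1)
Y(P)*(n + S(c, 6)) = 45*(-1 + 5*6) = 45*(-1 + 30) = 45*29 = 1305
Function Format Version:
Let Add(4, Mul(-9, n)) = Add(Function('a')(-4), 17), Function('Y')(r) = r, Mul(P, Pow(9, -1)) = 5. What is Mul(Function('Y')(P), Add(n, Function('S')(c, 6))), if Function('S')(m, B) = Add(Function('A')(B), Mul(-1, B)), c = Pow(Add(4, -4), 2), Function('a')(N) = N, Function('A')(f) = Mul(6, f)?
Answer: 1305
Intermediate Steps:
P = 45 (P = Mul(9, 5) = 45)
c = 0 (c = Pow(0, 2) = 0)
Function('S')(m, B) = Mul(5, B) (Function('S')(m, B) = Add(Mul(6, B), Mul(-1, B)) = Mul(5, B))
n = -1 (n = Add(Rational(4, 9), Mul(Rational(-1, 9), Add(-4, 17))) = Add(Rational(4, 9), Mul(Rational(-1, 9), 13)) = Add(Rational(4, 9), Rational(-13, 9)) = -1)
Mul(Function('Y')(P), Add(n, Function('S')(c, 6))) = Mul(45, Add(-1, Mul(5, 6))) = Mul(45, Add(-1, 30)) = Mul(45, 29) = 1305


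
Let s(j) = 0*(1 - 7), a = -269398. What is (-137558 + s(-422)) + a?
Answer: -406956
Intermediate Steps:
s(j) = 0 (s(j) = 0*(-6) = 0)
(-137558 + s(-422)) + a = (-137558 + 0) - 269398 = -137558 - 269398 = -406956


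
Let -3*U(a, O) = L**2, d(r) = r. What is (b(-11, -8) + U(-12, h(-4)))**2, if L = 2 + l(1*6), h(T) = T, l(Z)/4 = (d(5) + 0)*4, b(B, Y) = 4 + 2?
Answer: 44970436/9 ≈ 4.9967e+6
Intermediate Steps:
b(B, Y) = 6
l(Z) = 80 (l(Z) = 4*((5 + 0)*4) = 4*(5*4) = 4*20 = 80)
L = 82 (L = 2 + 80 = 82)
U(a, O) = -6724/3 (U(a, O) = -1/3*82**2 = -1/3*6724 = -6724/3)
(b(-11, -8) + U(-12, h(-4)))**2 = (6 - 6724/3)**2 = (-6706/3)**2 = 44970436/9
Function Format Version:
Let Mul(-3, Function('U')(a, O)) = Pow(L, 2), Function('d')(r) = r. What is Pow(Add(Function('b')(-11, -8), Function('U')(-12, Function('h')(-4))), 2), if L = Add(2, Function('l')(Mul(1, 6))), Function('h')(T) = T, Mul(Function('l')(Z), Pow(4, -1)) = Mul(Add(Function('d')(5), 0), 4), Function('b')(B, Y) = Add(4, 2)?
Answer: Rational(44970436, 9) ≈ 4.9967e+6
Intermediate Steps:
Function('b')(B, Y) = 6
Function('l')(Z) = 80 (Function('l')(Z) = Mul(4, Mul(Add(5, 0), 4)) = Mul(4, Mul(5, 4)) = Mul(4, 20) = 80)
L = 82 (L = Add(2, 80) = 82)
Function('U')(a, O) = Rational(-6724, 3) (Function('U')(a, O) = Mul(Rational(-1, 3), Pow(82, 2)) = Mul(Rational(-1, 3), 6724) = Rational(-6724, 3))
Pow(Add(Function('b')(-11, -8), Function('U')(-12, Function('h')(-4))), 2) = Pow(Add(6, Rational(-6724, 3)), 2) = Pow(Rational(-6706, 3), 2) = Rational(44970436, 9)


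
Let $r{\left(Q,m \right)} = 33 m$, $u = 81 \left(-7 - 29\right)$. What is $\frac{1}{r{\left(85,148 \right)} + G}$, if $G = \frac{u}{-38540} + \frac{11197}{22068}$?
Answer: $\frac{212625180}{1038585349787} \approx 0.00020473$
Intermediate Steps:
$u = -2916$ ($u = 81 \left(-36\right) = -2916$)
$G = \frac{123970667}{212625180}$ ($G = - \frac{2916}{-38540} + \frac{11197}{22068} = \left(-2916\right) \left(- \frac{1}{38540}\right) + 11197 \cdot \frac{1}{22068} = \frac{729}{9635} + \frac{11197}{22068} = \frac{123970667}{212625180} \approx 0.58305$)
$\frac{1}{r{\left(85,148 \right)} + G} = \frac{1}{33 \cdot 148 + \frac{123970667}{212625180}} = \frac{1}{4884 + \frac{123970667}{212625180}} = \frac{1}{\frac{1038585349787}{212625180}} = \frac{212625180}{1038585349787}$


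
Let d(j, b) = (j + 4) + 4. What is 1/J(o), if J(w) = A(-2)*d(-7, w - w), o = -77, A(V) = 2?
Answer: ½ ≈ 0.50000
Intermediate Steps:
d(j, b) = 8 + j (d(j, b) = (4 + j) + 4 = 8 + j)
J(w) = 2 (J(w) = 2*(8 - 7) = 2*1 = 2)
1/J(o) = 1/2 = ½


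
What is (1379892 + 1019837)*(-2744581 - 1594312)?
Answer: -10412167359997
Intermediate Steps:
(1379892 + 1019837)*(-2744581 - 1594312) = 2399729*(-4338893) = -10412167359997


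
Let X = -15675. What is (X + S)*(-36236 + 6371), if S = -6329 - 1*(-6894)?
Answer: 451260150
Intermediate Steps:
S = 565 (S = -6329 + 6894 = 565)
(X + S)*(-36236 + 6371) = (-15675 + 565)*(-36236 + 6371) = -15110*(-29865) = 451260150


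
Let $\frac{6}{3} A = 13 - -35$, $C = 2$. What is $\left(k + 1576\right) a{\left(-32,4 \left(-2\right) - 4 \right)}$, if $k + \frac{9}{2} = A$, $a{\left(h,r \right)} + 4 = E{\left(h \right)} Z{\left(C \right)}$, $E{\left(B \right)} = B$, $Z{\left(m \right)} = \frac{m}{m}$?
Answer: $-57438$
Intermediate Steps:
$Z{\left(m \right)} = 1$
$A = 24$ ($A = \frac{13 - -35}{2} = \frac{13 + 35}{2} = \frac{1}{2} \cdot 48 = 24$)
$a{\left(h,r \right)} = -4 + h$ ($a{\left(h,r \right)} = -4 + h 1 = -4 + h$)
$k = \frac{39}{2}$ ($k = - \frac{9}{2} + 24 = \frac{39}{2} \approx 19.5$)
$\left(k + 1576\right) a{\left(-32,4 \left(-2\right) - 4 \right)} = \left(\frac{39}{2} + 1576\right) \left(-4 - 32\right) = \frac{3191}{2} \left(-36\right) = -57438$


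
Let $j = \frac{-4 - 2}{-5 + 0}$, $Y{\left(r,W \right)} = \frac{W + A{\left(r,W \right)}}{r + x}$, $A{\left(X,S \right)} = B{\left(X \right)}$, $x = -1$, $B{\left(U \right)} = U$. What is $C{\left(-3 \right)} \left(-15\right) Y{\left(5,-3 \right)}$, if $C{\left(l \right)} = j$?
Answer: $-9$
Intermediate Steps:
$A{\left(X,S \right)} = X$
$Y{\left(r,W \right)} = \frac{W + r}{-1 + r}$ ($Y{\left(r,W \right)} = \frac{W + r}{r - 1} = \frac{W + r}{-1 + r}$)
$j = \frac{6}{5}$ ($j = - \frac{6}{-5} = \left(-6\right) \left(- \frac{1}{5}\right) = \frac{6}{5} \approx 1.2$)
$C{\left(l \right)} = \frac{6}{5}$
$C{\left(-3 \right)} \left(-15\right) Y{\left(5,-3 \right)} = \frac{6}{5} \left(-15\right) \frac{-3 + 5}{-1 + 5} = - 18 \cdot \frac{1}{4} \cdot 2 = \left(-18\right) \frac{1}{2} = -9$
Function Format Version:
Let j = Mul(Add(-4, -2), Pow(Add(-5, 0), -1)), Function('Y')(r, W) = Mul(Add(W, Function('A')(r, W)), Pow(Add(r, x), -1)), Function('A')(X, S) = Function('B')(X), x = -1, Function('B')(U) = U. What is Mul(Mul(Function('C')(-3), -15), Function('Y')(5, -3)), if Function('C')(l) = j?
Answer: -9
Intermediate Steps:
Function('A')(X, S) = X
Function('Y')(r, W) = Mul(Pow(Add(-1, r), -1), Add(W, r)) (Function('Y')(r, W) = Mul(Add(W, r), Pow(Add(r, -1), -1)) = Mul(Add(W, r), Pow(Add(-1, r), -1)) = Mul(Pow(Add(-1, r), -1), Add(W, r)))
j = Rational(6, 5) (j = Mul(-6, Pow(-5, -1)) = Mul(-6, Rational(-1, 5)) = Rational(6, 5) ≈ 1.2000)
Function('C')(l) = Rational(6, 5)
Mul(Mul(Function('C')(-3), -15), Function('Y')(5, -3)) = Mul(Mul(Rational(6, 5), -15), Mul(Pow(Add(-1, 5), -1), Add(-3, 5))) = Mul(-18, Mul(Pow(4, -1), 2)) = Mul(-18, Mul(Rational(1, 4), 2)) = Mul(-18, Rational(1, 2)) = -9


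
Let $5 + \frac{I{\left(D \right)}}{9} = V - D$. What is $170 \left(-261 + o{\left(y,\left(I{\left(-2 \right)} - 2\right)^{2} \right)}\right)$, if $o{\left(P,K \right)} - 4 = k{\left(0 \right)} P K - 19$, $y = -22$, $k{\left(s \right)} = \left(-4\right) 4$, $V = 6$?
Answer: $37353080$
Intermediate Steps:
$k{\left(s \right)} = -16$
$I{\left(D \right)} = 9 - 9 D$ ($I{\left(D \right)} = -45 + 9 \left(6 - D\right) = -45 - \left(-54 + 9 D\right) = 9 - 9 D$)
$o{\left(P,K \right)} = -15 - 16 K P$ ($o{\left(P,K \right)} = 4 + \left(- 16 P K - 19\right) = 4 - \left(19 + 16 K P\right) = -15 - 16 K P$)
$170 \left(-261 + o{\left(y,\left(I{\left(-2 \right)} - 2\right)^{2} \right)}\right) = 170 \left(-261 - \left(15 + 16 \left(\left(9 - -18\right) - 2\right)^{2} \left(-22\right)\right)\right) = 170 \left(-261 - \left(15 + 16 \left(\left(9 + 18\right) - 2\right)^{2} \left(-22\right)\right)\right) = 170 \left(-261 - \left(15 + 16 \left(27 - 2\right)^{2} \left(-22\right)\right)\right) = 170 \left(-261 - \left(15 + 16 \cdot 25^{2} \left(-22\right)\right)\right) = 170 \left(-261 - \left(15 + 10000 \left(-22\right)\right)\right) = 170 \left(-261 + \left(-15 + 220000\right)\right) = 170 \left(-261 + 219985\right) = 170 \cdot 219724 = 37353080$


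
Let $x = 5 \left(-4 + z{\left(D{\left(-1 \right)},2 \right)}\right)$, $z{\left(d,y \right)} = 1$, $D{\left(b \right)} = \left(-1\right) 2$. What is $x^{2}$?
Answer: $225$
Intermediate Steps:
$D{\left(b \right)} = -2$
$x = -15$ ($x = 5 \left(-4 + 1\right) = 5 \left(-3\right) = -15$)
$x^{2} = \left(-15\right)^{2} = 225$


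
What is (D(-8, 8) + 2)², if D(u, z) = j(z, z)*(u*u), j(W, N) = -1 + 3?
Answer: 16900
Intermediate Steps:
j(W, N) = 2
D(u, z) = 2*u² (D(u, z) = 2*(u*u) = 2*u²)
(D(-8, 8) + 2)² = (2*(-8)² + 2)² = (2*64 + 2)² = (128 + 2)² = 130² = 16900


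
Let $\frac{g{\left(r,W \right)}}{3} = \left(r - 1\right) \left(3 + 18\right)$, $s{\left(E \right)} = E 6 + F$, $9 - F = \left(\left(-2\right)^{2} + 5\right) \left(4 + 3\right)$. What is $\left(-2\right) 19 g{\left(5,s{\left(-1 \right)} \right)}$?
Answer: $-9576$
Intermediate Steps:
$F = -54$ ($F = 9 - \left(\left(-2\right)^{2} + 5\right) \left(4 + 3\right) = 9 - \left(4 + 5\right) 7 = 9 - 9 \cdot 7 = 9 - 63 = -54$)
$s{\left(E \right)} = -54 + 6 E$ ($s{\left(E \right)} = E 6 - 54 = 6 E - 54 = -54 + 6 E$)
$g{\left(r,W \right)} = -63 + 63 r$ ($g{\left(r,W \right)} = 3 \left(r - 1\right) \left(3 + 18\right) = 3 \left(-1 + r\right) 21 = 3 \left(-21 + 21 r\right) = -63 + 63 r$)
$\left(-2\right) 19 g{\left(5,s{\left(-1 \right)} \right)} = \left(-2\right) 19 \left(-63 + 63 \cdot 5\right) = - 38 \left(-63 + 315\right) = \left(-38\right) 252 = -9576$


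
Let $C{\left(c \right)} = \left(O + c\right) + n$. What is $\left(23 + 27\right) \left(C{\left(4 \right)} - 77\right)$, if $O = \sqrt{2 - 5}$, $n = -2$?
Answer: $-3750 + 50 i \sqrt{3} \approx -3750.0 + 86.603 i$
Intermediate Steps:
$O = i \sqrt{3}$ ($O = \sqrt{-3} = i \sqrt{3} \approx 1.732 i$)
$C{\left(c \right)} = -2 + c + i \sqrt{3}$ ($C{\left(c \right)} = \left(i \sqrt{3} + c\right) - 2 = \left(c + i \sqrt{3}\right) - 2 = -2 + c + i \sqrt{3}$)
$\left(23 + 27\right) \left(C{\left(4 \right)} - 77\right) = \left(23 + 27\right) \left(\left(-2 + 4 + i \sqrt{3}\right) - 77\right) = 50 \left(\left(2 + i \sqrt{3}\right) - 77\right) = 50 \left(-75 + i \sqrt{3}\right) = -3750 + 50 i \sqrt{3}$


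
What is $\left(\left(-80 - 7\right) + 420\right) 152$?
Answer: $50616$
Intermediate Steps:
$\left(\left(-80 - 7\right) + 420\right) 152 = \left(-87 + 420\right) 152 = 333 \cdot 152 = 50616$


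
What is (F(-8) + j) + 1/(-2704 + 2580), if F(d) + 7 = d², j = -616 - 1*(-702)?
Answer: 17731/124 ≈ 142.99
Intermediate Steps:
j = 86 (j = -616 + 702 = 86)
F(d) = -7 + d²
(F(-8) + j) + 1/(-2704 + 2580) = ((-7 + (-8)²) + 86) + 1/(-2704 + 2580) = ((-7 + 64) + 86) + 1/(-124) = (57 + 86) - 1/124 = 143 - 1/124 = 17731/124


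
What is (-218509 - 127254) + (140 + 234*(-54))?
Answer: -358259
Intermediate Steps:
(-218509 - 127254) + (140 + 234*(-54)) = -345763 + (140 - 12636) = -345763 - 12496 = -358259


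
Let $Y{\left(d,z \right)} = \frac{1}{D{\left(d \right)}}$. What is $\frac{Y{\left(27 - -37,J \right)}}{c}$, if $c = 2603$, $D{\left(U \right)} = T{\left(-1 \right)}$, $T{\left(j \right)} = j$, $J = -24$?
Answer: $- \frac{1}{2603} \approx -0.00038417$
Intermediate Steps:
$D{\left(U \right)} = -1$
$Y{\left(d,z \right)} = -1$ ($Y{\left(d,z \right)} = \frac{1}{-1} = -1$)
$\frac{Y{\left(27 - -37,J \right)}}{c} = - \frac{1}{2603}$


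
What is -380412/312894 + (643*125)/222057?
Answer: -3295794013/3860016831 ≈ -0.85383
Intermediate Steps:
-380412/312894 + (643*125)/222057 = -380412*1/312894 + 80375*(1/222057) = -21134/17383 + 80375/222057 = -3295794013/3860016831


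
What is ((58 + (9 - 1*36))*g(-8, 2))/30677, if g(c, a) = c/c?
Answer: 31/30677 ≈ 0.0010105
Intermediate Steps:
g(c, a) = 1
((58 + (9 - 1*36))*g(-8, 2))/30677 = ((58 + (9 - 1*36))*1)/30677 = ((58 + (9 - 36))*1)*(1/30677) = ((58 - 27)*1)*(1/30677) = (31*1)*(1/30677) = 31*(1/30677) = 31/30677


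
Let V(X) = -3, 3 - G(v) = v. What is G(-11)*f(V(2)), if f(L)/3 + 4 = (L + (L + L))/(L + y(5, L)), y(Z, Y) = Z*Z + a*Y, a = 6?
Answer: -525/2 ≈ -262.50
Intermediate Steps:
G(v) = 3 - v
y(Z, Y) = Z² + 6*Y (y(Z, Y) = Z*Z + 6*Y = Z² + 6*Y)
f(L) = -12 + 9*L/(25 + 7*L) (f(L) = -12 + 3*((L + (L + L))/(L + (5² + 6*L))) = -12 + 3*((L + 2*L)/(L + (25 + 6*L))) = -12 + 3*((3*L)/(25 + 7*L)) = -12 + 3*(3*L/(25 + 7*L)) = -12 + 9*L/(25 + 7*L))
G(-11)*f(V(2)) = (3 - 1*(-11))*(75*(-4 - 1*(-3))/(25 + 7*(-3))) = (3 + 11)*(75*(-4 + 3)/(25 - 21)) = 14*(75*(-1)/4) = 14*(75*(¼)*(-1)) = 14*(-75/4) = -525/2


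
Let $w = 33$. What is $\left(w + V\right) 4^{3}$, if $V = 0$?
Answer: $2112$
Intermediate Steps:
$\left(w + V\right) 4^{3} = \left(33 + 0\right) 4^{3} = 33 \cdot 64 = 2112$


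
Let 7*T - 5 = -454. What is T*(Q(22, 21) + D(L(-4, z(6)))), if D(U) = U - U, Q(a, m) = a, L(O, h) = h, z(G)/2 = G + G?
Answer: -9878/7 ≈ -1411.1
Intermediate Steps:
z(G) = 4*G (z(G) = 2*(G + G) = 2*(2*G) = 4*G)
D(U) = 0
T = -449/7 (T = 5/7 + (⅐)*(-454) = 5/7 - 454/7 = -449/7 ≈ -64.143)
T*(Q(22, 21) + D(L(-4, z(6)))) = -449*(22 + 0)/7 = -449/7*22 = -9878/7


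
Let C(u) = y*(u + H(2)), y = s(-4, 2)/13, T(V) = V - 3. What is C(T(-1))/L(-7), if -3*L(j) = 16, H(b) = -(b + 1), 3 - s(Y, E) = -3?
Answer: 63/104 ≈ 0.60577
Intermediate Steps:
s(Y, E) = 6 (s(Y, E) = 3 - 1*(-3) = 3 + 3 = 6)
H(b) = -1 - b (H(b) = -(1 + b) = -1 - b)
T(V) = -3 + V
L(j) = -16/3 (L(j) = -⅓*16 = -16/3)
y = 6/13 ≈ 0.46154
C(u) = -18/13 + 6*u/13 (C(u) = 6*(u + (-1 - 1*2))/13 = 6*(u + (-1 - 2))/13 = 6*(u - 3)/13 = 6*(-3 + u)/13 = -18/13 + 6*u/13)
C(T(-1))/L(-7) = (-18/13 + 6*(-3 - 1)/13)/(-16/3) = (-18/13 + (6/13)*(-4))*(-3/16) = (-18/13 - 24/13)*(-3/16) = -42/13*(-3/16) = 63/104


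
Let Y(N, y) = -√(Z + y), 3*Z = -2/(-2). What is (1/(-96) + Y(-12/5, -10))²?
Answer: -89087/9216 + I*√87/144 ≈ -9.6666 + 0.064773*I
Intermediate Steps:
Z = ⅓ (Z = (-2/(-2))/3 = (-2*(-½))/3 = (⅓)*1 = ⅓ ≈ 0.33333)
Y(N, y) = -√(⅓ + y)
(1/(-96) + Y(-12/5, -10))² = (1/(-96) - √(3 + 9*(-10))/3)² = (-1/96 - √(3 - 90)/3)² = (-1/96 - I*√87/3)²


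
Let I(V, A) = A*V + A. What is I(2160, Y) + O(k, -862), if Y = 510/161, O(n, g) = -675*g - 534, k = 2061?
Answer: 94693986/161 ≈ 5.8816e+5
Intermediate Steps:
O(n, g) = -534 - 675*g
Y = 510/161 (Y = 510*(1/161) = 510/161 ≈ 3.1677)
I(V, A) = A + A*V
I(2160, Y) + O(k, -862) = 510*(1 + 2160)/161 + (-534 - 675*(-862)) = (510/161)*2161 + (-534 + 581850) = 1102110/161 + 581316 = 94693986/161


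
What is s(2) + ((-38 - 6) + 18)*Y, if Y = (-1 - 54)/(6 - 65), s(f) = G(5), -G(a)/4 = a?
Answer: -2610/59 ≈ -44.237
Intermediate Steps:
G(a) = -4*a
s(f) = -20 (s(f) = -4*5 = -20)
Y = 55/59 (Y = -55/(-59) = -55*(-1/59) = 55/59 ≈ 0.93220)
s(2) + ((-38 - 6) + 18)*Y = -20 + ((-38 - 6) + 18)*(55/59) = -20 + (-44 + 18)*(55/59) = -20 - 26*55/59 = -20 - 1430/59 = -2610/59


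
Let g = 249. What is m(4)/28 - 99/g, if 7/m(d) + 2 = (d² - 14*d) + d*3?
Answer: -4043/9960 ≈ -0.40592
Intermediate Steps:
m(d) = 7/(-2 + d² - 11*d) (m(d) = 7/(-2 + ((d² - 14*d) + d*3)) = 7/(-2 + ((d² - 14*d) + 3*d)) = 7/(-2 + (d² - 11*d)) = 7/(-2 + d² - 11*d))
m(4)/28 - 99/g = (7/(-2 + 4² - 11*4))/28 - 99/249 = (7/(-2 + 16 - 44))*(1/28) - 99*1/249 = (7/(-30))*(1/28) - 33/83 = (7*(-1/30))*(1/28) - 33/83 = -7/30*1/28 - 33/83 = -1/120 - 33/83 = -4043/9960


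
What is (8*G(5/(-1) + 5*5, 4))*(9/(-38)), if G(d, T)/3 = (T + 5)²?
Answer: -8748/19 ≈ -460.42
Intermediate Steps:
G(d, T) = 3*(5 + T)² (G(d, T) = 3*(T + 5)² = 3*(5 + T)²)
(8*G(5/(-1) + 5*5, 4))*(9/(-38)) = (8*(3*(5 + 4)²))*(9/(-38)) = (8*(3*9²))*(9*(-1/38)) = (8*(3*81))*(-9/38) = (8*243)*(-9/38) = 1944*(-9/38) = -8748/19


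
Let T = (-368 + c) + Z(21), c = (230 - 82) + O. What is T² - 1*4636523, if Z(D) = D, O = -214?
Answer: -4465954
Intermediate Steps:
c = -66 (c = (230 - 82) - 214 = 148 - 214 = -66)
T = -413 (T = (-368 - 66) + 21 = -434 + 21 = -413)
T² - 1*4636523 = (-413)² - 1*4636523 = 170569 - 4636523 = -4465954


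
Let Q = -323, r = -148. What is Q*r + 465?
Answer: 48269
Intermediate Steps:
Q*r + 465 = -323*(-148) + 465 = 47804 + 465 = 48269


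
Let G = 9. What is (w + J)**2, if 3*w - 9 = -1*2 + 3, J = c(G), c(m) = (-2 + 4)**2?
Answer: 484/9 ≈ 53.778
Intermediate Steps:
c(m) = 4 (c(m) = 2**2 = 4)
J = 4
w = 10/3 (w = 3 + (-1*2 + 3)/3 = 3 + (-2 + 3)/3 = 3 + (1/3)*1 = 3 + 1/3 = 10/3 ≈ 3.3333)
(w + J)**2 = (10/3 + 4)**2 = (22/3)**2 = 484/9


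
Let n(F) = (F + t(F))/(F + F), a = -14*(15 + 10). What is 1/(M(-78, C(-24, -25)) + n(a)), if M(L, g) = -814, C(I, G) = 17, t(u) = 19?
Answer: -700/569469 ≈ -0.0012292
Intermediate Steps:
a = -350 (a = -14*25 = -350)
n(F) = (19 + F)/(2*F) (n(F) = (F + 19)/(F + F) = (19 + F)/((2*F)) = (19 + F)*(1/(2*F)) = (19 + F)/(2*F))
1/(M(-78, C(-24, -25)) + n(a)) = 1/(-814 + (½)*(19 - 350)/(-350)) = 1/(-814 + (½)*(-1/350)*(-331)) = 1/(-814 + 331/700) = 1/(-569469/700) = -700/569469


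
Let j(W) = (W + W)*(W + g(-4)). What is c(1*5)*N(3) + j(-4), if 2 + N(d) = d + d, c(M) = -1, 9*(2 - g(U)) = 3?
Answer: 44/3 ≈ 14.667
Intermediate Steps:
g(U) = 5/3 (g(U) = 2 - ⅑*3 = 2 - ⅓ = 5/3)
j(W) = 2*W*(5/3 + W) (j(W) = (W + W)*(W + 5/3) = (2*W)*(5/3 + W) = 2*W*(5/3 + W))
N(d) = -2 + 2*d (N(d) = -2 + (d + d) = -2 + 2*d)
c(1*5)*N(3) + j(-4) = -(-2 + 2*3) + (⅔)*(-4)*(5 + 3*(-4)) = -(-2 + 6) + (⅔)*(-4)*(5 - 12) = -1*4 + (⅔)*(-4)*(-7) = -4 + 56/3 = 44/3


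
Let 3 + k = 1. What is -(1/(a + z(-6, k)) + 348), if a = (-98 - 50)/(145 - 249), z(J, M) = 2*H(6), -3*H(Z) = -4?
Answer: -111090/319 ≈ -348.24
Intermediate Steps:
k = -2 (k = -3 + 1 = -2)
H(Z) = 4/3 (H(Z) = -⅓*(-4) = 4/3)
z(J, M) = 8/3 (z(J, M) = 2*(4/3) = 8/3)
a = 37/26 (a = -148/(-104) = -148*(-1/104) = 37/26 ≈ 1.4231)
-(1/(a + z(-6, k)) + 348) = -(1/(37/26 + 8/3) + 348) = -(1/(319/78) + 348) = -(78/319 + 348) = -1*111090/319 = -111090/319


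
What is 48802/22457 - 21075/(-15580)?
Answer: 246723287/69976012 ≈ 3.5258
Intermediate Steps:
48802/22457 - 21075/(-15580) = 48802*(1/22457) - 21075*(-1/15580) = 48802/22457 + 4215/3116 = 246723287/69976012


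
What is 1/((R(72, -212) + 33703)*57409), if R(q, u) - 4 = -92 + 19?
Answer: 1/1930894306 ≈ 5.1790e-10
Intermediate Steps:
R(q, u) = -69 (R(q, u) = 4 + (-92 + 19) = 4 - 73 = -69)
1/((R(72, -212) + 33703)*57409) = 1/((-69 + 33703)*57409) = (1/57409)/33634 = (1/33634)*(1/57409) = 1/1930894306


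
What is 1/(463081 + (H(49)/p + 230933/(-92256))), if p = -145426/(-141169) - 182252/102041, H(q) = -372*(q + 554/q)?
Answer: 58114545312/28636315897306541 ≈ 2.0294e-6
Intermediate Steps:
H(q) = -206088/q - 372*q
p = -3779562/5000009 (p = -145426*(-1/141169) - 182252*1/102041 = 3382/3283 - 182252/102041 = -3779562/5000009 ≈ -0.75591)
1/(463081 + (H(49)/p + 230933/(-92256))) = 1/(463081 + ((-206088/49 - 372*49)/(-3779562/5000009) + 230933/(-92256))) = 1/(463081 + ((-206088*1/49 - 18228)*(-5000009/3779562) + 230933*(-1/92256))) = 1/(463081 + ((-206088/49 - 18228)*(-5000009/3779562) - 230933/92256)) = 1/(463081 + (-1099260/49*(-5000009/3779562) - 230933/92256)) = 1/(463081 + (18694931610/629927 - 230933/92256)) = 1/(463081 + 1724574139680269/58114545312) = 1/(28636315897306541/58114545312) = 58114545312/28636315897306541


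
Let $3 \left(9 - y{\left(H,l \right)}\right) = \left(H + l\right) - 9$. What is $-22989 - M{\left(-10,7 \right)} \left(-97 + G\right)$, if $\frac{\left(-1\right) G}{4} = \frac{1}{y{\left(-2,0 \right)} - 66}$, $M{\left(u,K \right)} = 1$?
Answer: $- \frac{915683}{40} \approx -22892.0$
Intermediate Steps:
$y{\left(H,l \right)} = 12 - \frac{H}{3} - \frac{l}{3}$ ($y{\left(H,l \right)} = 9 - \frac{\left(H + l\right) - 9}{3} = 9 - \frac{-9 + H + l}{3} = 9 - \left(-3 + \frac{H}{3} + \frac{l}{3}\right) = 12 - \frac{H}{3} - \frac{l}{3}$)
$G = \frac{3}{40}$ ($G = - \frac{4}{\left(12 - - \frac{2}{3} - 0\right) - 66} = - \frac{4}{\left(12 + \frac{2}{3} + 0\right) - 66} = - \frac{4}{\frac{38}{3} - 66} = - \frac{4}{- \frac{160}{3}} = \left(-4\right) \left(- \frac{3}{160}\right) = \frac{3}{40} \approx 0.075$)
$-22989 - M{\left(-10,7 \right)} \left(-97 + G\right) = -22989 - 1 \left(-97 + \frac{3}{40}\right) = -22989 - 1 \left(- \frac{3877}{40}\right) = -22989 - - \frac{3877}{40} = -22989 + \frac{3877}{40} = - \frac{915683}{40}$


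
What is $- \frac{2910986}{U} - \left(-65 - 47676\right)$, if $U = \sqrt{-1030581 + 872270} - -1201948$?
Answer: $\frac{68966928590288387}{1444679153015} + \frac{2910986 i \sqrt{158311}}{1444679153015} \approx 47739.0 + 0.00080172 i$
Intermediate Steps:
$U = 1201948 + i \sqrt{158311}$ ($U = \sqrt{-158311} + 1201948 = i \sqrt{158311} + 1201948 = 1201948 + i \sqrt{158311} \approx 1.2019 \cdot 10^{6} + 397.88 i$)
$- \frac{2910986}{U} - \left(-65 - 47676\right) = - \frac{2910986}{1201948 + i \sqrt{158311}} - \left(-65 - 47676\right) = - \frac{2910986}{1201948 + i \sqrt{158311}} - -47741 = - \frac{2910986}{1201948 + i \sqrt{158311}} + 47741 = 47741 - \frac{2910986}{1201948 + i \sqrt{158311}}$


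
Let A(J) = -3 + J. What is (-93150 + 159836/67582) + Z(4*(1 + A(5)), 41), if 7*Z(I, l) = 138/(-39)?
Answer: -286428761998/3074981 ≈ -93148.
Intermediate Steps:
Z(I, l) = -46/91 (Z(I, l) = (138/(-39))/7 = (138*(-1/39))/7 = (⅐)*(-46/13) = -46/91)
(-93150 + 159836/67582) + Z(4*(1 + A(5)), 41) = (-93150 + 159836/67582) - 46/91 = (-93150 + 159836*(1/67582)) - 46/91 = (-93150 + 79918/33791) - 46/91 = -3147551732/33791 - 46/91 = -286428761998/3074981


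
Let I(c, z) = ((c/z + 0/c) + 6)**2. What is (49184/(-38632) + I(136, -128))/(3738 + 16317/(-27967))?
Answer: 798846619267/129215484093696 ≈ 0.0061823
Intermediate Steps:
I(c, z) = (6 + c/z)**2 (I(c, z) = ((c/z + 0) + 6)**2 = (c/z + 6)**2 = (6 + c/z)**2)
(49184/(-38632) + I(136, -128))/(3738 + 16317/(-27967)) = (49184/(-38632) + (136 + 6*(-128))**2/(-128)**2)/(3738 + 16317/(-27967)) = (49184*(-1/38632) + (136 - 768)**2/16384)/(3738 + 16317*(-1/27967)) = (-6148/4829 + (1/16384)*(-632)**2)/(3738 - 16317/27967) = (-6148/4829 + (1/16384)*399424)/(104524329/27967) = (-6148/4829 + 6241/256)*(27967/104524329) = (28563901/1236224)*(27967/104524329) = 798846619267/129215484093696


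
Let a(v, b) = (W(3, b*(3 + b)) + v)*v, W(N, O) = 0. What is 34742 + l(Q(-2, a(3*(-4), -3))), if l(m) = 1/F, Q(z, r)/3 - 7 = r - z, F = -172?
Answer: 5975623/172 ≈ 34742.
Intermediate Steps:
a(v, b) = v² (a(v, b) = (0 + v)*v = v*v = v²)
Q(z, r) = 21 - 3*z + 3*r (Q(z, r) = 21 + 3*(r - z) = 21 + (-3*z + 3*r) = 21 - 3*z + 3*r)
l(m) = -1/172 (l(m) = 1/(-172) = -1/172)
34742 + l(Q(-2, a(3*(-4), -3))) = 34742 - 1/172 = 5975623/172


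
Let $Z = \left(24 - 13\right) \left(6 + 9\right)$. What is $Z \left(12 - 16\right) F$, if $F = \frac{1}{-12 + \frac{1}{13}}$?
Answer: $\frac{1716}{31} \approx 55.355$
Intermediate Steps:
$Z = 165$ ($Z = 11 \cdot 15 = 165$)
$F = - \frac{13}{155}$ ($F = \frac{1}{-12 + \frac{1}{13}} = \frac{1}{- \frac{155}{13}} = - \frac{13}{155} \approx -0.083871$)
$Z \left(12 - 16\right) F = 165 \left(12 - 16\right) \left(- \frac{13}{155}\right) = 165 \left(-4\right) \left(- \frac{13}{155}\right) = \left(-660\right) \left(- \frac{13}{155}\right) = \frac{1716}{31}$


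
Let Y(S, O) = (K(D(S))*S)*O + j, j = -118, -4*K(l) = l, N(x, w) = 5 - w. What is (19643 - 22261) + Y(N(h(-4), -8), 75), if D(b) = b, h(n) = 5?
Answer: -23619/4 ≈ -5904.8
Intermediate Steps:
K(l) = -l/4
Y(S, O) = -118 - O*S²/4 (Y(S, O) = ((-S/4)*S)*O - 118 = (-S²/4)*O - 118 = -O*S²/4 - 118 = -118 - O*S²/4)
(19643 - 22261) + Y(N(h(-4), -8), 75) = (19643 - 22261) + (-118 - ¼*75*(5 - 1*(-8))²) = -2618 + (-118 - ¼*75*(5 + 8)²) = -2618 + (-118 - ¼*75*13²) = -2618 + (-118 - ¼*75*169) = -2618 + (-118 - 12675/4) = -2618 - 13147/4 = -23619/4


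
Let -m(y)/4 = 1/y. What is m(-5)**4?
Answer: 256/625 ≈ 0.40960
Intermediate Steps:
m(y) = -4/y
m(-5)**4 = (-4/(-5))**4 = (-4*(-1/5))**4 = (4/5)**4 = 256/625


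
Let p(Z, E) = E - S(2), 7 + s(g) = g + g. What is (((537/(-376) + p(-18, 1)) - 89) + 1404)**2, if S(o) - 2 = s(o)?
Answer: 244683569025/141376 ≈ 1.7307e+6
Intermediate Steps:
s(g) = -7 + 2*g (s(g) = -7 + (g + g) = -7 + 2*g)
S(o) = -5 + 2*o (S(o) = 2 + (-7 + 2*o) = -5 + 2*o)
p(Z, E) = 1 + E (p(Z, E) = E - (-5 + 2*2) = E - (-5 + 4) = E - 1*(-1) = E + 1 = 1 + E)
(((537/(-376) + p(-18, 1)) - 89) + 1404)**2 = (((537/(-376) + (1 + 1)) - 89) + 1404)**2 = (((537*(-1/376) + 2) - 89) + 1404)**2 = (((-537/376 + 2) - 89) + 1404)**2 = ((215/376 - 89) + 1404)**2 = (-33249/376 + 1404)**2 = (494655/376)**2 = 244683569025/141376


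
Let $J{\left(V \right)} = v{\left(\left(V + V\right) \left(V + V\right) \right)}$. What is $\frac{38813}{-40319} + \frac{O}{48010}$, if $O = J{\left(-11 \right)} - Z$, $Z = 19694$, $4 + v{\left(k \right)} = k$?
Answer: $- \frac{1319050698}{967857595} \approx -1.3629$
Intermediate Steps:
$v{\left(k \right)} = -4 + k$
$J{\left(V \right)} = -4 + 4 V^{2}$ ($J{\left(V \right)} = -4 + \left(V + V\right) \left(V + V\right) = -4 + 2 V 2 V = -4 + 4 V^{2}$)
$O = -19214$ ($O = \left(-4 + 4 \left(-11\right)^{2}\right) - 19694 = \left(-4 + 4 \cdot 121\right) - 19694 = \left(-4 + 484\right) - 19694 = 480 - 19694 = -19214$)
$\frac{38813}{-40319} + \frac{O}{48010} = \frac{38813}{-40319} - \frac{19214}{48010} = 38813 \left(- \frac{1}{40319}\right) - \frac{9607}{24005} = - \frac{38813}{40319} - \frac{9607}{24005} = - \frac{1319050698}{967857595}$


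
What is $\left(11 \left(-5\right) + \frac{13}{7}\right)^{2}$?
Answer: $\frac{138384}{49} \approx 2824.2$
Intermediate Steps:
$\left(11 \left(-5\right) + \frac{13}{7}\right)^{2} = \left(-55 + 13 \cdot \frac{1}{7}\right)^{2} = \left(-55 + \frac{13}{7}\right)^{2} = \left(- \frac{372}{7}\right)^{2} = \frac{138384}{49}$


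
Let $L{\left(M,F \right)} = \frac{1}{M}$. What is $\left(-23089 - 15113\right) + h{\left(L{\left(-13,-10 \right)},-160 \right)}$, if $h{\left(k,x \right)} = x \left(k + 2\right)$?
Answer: $- \frac{500626}{13} \approx -38510.0$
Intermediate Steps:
$h{\left(k,x \right)} = x \left(2 + k\right)$
$\left(-23089 - 15113\right) + h{\left(L{\left(-13,-10 \right)},-160 \right)} = \left(-23089 - 15113\right) - 160 \left(2 + \frac{1}{-13}\right) = -38202 - 160 \left(2 - \frac{1}{13}\right) = -38202 - \frac{4000}{13} = - \frac{500626}{13}$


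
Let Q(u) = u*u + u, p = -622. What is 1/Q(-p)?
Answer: 1/387506 ≈ 2.5806e-6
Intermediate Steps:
Q(u) = u + u**2 (Q(u) = u**2 + u = u + u**2)
1/Q(-p) = 1/((-1*(-622))*(1 - 1*(-622))) = 1/(622*(1 + 622)) = 1/(622*623) = 1/387506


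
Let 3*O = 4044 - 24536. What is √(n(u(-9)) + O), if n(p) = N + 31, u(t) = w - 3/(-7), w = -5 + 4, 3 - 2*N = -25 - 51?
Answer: I*√243366/6 ≈ 82.22*I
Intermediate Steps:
N = 79/2 (N = 3/2 - (-25 - 51)/2 = 3/2 - ½*(-76) = 3/2 + 38 = 79/2 ≈ 39.500)
w = -1
u(t) = -4/7 (u(t) = -1 - 3/(-7) = -1 - 3*(-1)/7 = -1 - 1*(-3/7) = -1 + 3/7 = -4/7)
O = -20492/3 (O = (4044 - 24536)/3 = (⅓)*(-20492) = -20492/3 ≈ -6830.7)
n(p) = 141/2 (n(p) = 79/2 + 31 = 141/2)
√(n(u(-9)) + O) = √(141/2 - 20492/3) = √(-40561/6) = I*√243366/6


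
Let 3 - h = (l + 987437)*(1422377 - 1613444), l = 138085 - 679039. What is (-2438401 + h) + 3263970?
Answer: 85308992933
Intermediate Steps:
l = -540954
h = 85308167364 (h = 3 - (-540954 + 987437)*(1422377 - 1613444) = 3 - 446483*(-191067) = 3 - 1*(-85308167361) = 3 + 85308167361 = 85308167364)
(-2438401 + h) + 3263970 = (-2438401 + 85308167364) + 3263970 = 85305728963 + 3263970 = 85308992933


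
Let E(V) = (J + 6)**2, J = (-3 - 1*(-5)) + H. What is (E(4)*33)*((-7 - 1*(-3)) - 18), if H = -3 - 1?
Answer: -11616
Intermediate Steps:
H = -4
J = -2 (J = (-3 - 1*(-5)) - 4 = (-3 + 5) - 4 = 2 - 4 = -2)
E(V) = 16 (E(V) = (-2 + 6)**2 = 4**2 = 16)
(E(4)*33)*((-7 - 1*(-3)) - 18) = (16*33)*((-7 - 1*(-3)) - 18) = 528*((-7 + 3) - 18) = 528*(-4 - 18) = 528*(-22) = -11616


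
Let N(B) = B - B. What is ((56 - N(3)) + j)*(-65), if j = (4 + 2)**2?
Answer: -5980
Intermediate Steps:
N(B) = 0
j = 36 (j = 6**2 = 36)
((56 - N(3)) + j)*(-65) = ((56 - 1*0) + 36)*(-65) = ((56 + 0) + 36)*(-65) = (56 + 36)*(-65) = 92*(-65) = -5980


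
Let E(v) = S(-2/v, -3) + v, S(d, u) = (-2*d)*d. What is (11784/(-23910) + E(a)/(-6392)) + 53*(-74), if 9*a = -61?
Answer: -3346026001634387/853035826680 ≈ -3922.5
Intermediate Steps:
S(d, u) = -2*d**2
a = -61/9 (a = (1/9)*(-61) = -61/9 ≈ -6.7778)
E(v) = v - 8/v**2 (E(v) = -2*4/v**2 + v = -8/v**2 + v = v - 8/v**2)
(11784/(-23910) + E(a)/(-6392)) + 53*(-74) = (11784/(-23910) + (-61/9 - 8/(-61/9)**2)/(-6392)) + 53*(-74) = (11784*(-1/23910) + (-61/9 - 8*81/3721)*(-1/6392)) - 3922 = (-1964/3985 + (-61/9 - 648/3721)*(-1/6392)) - 3922 = (-1964/3985 - 232813/33489*(-1/6392)) - 3922 = (-1964/3985 + 232813/214061688) - 3922 = -419489395427/853035826680 - 3922 = -3346026001634387/853035826680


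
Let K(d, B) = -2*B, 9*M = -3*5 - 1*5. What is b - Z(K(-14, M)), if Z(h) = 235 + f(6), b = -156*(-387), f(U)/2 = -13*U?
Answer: 60293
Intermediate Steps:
M = -20/9 (M = (-3*5 - 1*5)/9 = (-15 - 5)/9 = (⅑)*(-20) = -20/9 ≈ -2.2222)
f(U) = -26*U (f(U) = 2*(-13*U) = -26*U)
b = 60372
Z(h) = 79 (Z(h) = 235 - 26*6 = 235 - 156 = 79)
b - Z(K(-14, M)) = 60372 - 1*79 = 60372 - 79 = 60293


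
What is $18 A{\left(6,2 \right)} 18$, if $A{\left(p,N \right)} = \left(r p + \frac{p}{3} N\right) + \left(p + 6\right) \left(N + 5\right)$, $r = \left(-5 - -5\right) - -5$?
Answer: $38232$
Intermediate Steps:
$r = 5$ ($r = \left(-5 + 5\right) + 5 = 0 + 5 = 5$)
$A{\left(p,N \right)} = 5 p + \left(5 + N\right) \left(6 + p\right) + \frac{N p}{3}$ ($A{\left(p,N \right)} = \left(5 p + \frac{p}{3} N\right) + \left(p + 6\right) \left(N + 5\right) = \left(5 p + p \frac{1}{3} N\right) + \left(6 + p\right) \left(5 + N\right) = \left(5 p + \frac{p}{3} N\right) + \left(5 + N\right) \left(6 + p\right) = \left(5 p + \frac{N p}{3}\right) + \left(5 + N\right) \left(6 + p\right) = 5 p + \left(5 + N\right) \left(6 + p\right) + \frac{N p}{3}$)
$18 A{\left(6,2 \right)} 18 = 18 \left(30 + 6 \cdot 2 + 10 \cdot 6 + \frac{4}{3} \cdot 2 \cdot 6\right) 18 = 18 \left(30 + 12 + 60 + 16\right) 18 = 18 \cdot 118 \cdot 18 = 2124 \cdot 18 = 38232$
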